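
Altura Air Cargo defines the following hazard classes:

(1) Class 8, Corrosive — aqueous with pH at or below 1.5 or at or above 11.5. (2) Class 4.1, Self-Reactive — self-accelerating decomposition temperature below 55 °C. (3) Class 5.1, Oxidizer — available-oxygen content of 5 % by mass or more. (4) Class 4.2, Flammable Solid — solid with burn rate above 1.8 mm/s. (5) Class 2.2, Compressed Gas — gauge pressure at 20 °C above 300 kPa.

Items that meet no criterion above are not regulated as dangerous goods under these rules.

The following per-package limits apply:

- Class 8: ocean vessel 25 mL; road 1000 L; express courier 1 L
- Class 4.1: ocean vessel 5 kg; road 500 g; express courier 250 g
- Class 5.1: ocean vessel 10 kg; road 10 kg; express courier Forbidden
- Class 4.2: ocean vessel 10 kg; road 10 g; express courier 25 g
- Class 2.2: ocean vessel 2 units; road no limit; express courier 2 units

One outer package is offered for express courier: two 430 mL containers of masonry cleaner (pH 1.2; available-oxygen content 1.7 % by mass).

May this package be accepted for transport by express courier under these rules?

Yes

pH 1.2 meets the Class 8 criterion (Corrosive), so the masonry cleaner is Class 8.
Class 8 quantity: two 430 mL containers = 860 mL.
That is within the Class 8 express courier limit of 1 L.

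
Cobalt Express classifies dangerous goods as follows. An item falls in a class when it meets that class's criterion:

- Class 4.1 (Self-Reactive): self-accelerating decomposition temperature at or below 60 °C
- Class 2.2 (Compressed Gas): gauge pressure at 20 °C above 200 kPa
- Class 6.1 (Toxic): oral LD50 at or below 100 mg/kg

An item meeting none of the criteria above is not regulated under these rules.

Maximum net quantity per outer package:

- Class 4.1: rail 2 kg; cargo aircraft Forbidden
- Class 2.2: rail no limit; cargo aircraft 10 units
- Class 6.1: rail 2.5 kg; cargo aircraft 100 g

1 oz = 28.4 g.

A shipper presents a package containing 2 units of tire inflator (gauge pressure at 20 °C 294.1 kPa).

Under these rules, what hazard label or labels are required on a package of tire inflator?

Class 2.2

Gauge pressure at 20 °C 294.1 kPa meets the Class 2.2 criterion (Compressed Gas), so the tire inflator is Class 2.2.
Only the Class 2.2 label is required.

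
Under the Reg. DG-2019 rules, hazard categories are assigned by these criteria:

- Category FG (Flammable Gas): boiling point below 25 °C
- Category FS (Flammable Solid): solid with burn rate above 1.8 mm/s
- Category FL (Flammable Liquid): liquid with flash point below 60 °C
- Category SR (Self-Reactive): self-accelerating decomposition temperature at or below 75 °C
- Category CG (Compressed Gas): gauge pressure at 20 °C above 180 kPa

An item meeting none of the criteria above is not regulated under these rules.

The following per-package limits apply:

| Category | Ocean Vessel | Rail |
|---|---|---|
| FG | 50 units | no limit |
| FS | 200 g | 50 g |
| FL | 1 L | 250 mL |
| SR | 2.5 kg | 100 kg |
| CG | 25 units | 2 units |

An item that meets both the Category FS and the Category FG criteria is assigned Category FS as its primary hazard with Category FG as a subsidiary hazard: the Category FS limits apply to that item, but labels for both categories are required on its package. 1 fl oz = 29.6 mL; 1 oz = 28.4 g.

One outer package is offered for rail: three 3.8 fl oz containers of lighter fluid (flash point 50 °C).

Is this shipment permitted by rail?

No

With flash point 50 °C (< 60 °C), the lighter fluid falls in Category FL.
Category FL quantity: three 3.8 fl oz containers = 337.44 mL.
337.44 mL > 250 mL (rail limit, Category FL) — over the limit.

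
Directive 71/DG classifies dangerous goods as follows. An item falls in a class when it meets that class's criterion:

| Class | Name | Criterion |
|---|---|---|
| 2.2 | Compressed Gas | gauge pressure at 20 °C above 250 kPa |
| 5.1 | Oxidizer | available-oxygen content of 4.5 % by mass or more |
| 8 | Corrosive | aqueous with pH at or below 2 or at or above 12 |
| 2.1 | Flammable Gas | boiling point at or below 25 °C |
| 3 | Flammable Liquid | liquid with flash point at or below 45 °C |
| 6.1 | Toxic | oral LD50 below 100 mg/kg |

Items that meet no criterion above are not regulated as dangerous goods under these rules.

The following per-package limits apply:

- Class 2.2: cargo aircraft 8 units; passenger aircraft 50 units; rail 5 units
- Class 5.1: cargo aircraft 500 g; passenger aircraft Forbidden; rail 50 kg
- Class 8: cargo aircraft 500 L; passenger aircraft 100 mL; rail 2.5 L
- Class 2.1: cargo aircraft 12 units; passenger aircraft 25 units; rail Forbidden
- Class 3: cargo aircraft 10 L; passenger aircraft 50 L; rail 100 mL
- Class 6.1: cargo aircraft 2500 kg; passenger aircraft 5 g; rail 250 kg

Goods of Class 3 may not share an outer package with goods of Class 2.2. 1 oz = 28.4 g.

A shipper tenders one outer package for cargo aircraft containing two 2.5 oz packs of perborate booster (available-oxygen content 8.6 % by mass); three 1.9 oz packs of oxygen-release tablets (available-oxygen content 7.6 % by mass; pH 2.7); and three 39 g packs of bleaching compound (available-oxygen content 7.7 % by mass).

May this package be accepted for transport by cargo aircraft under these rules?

With available-oxygen content 8.6 % by mass (≥ 4.5 % by mass), the perborate booster falls in Class 5.1.
Available-oxygen content 7.6 % by mass meets the Class 5.1 criterion (Oxidizer), so the oxygen-release tablets are Class 5.1.
Bleaching compound: available-oxygen content 7.7 % by mass ≥ 4.5 % by mass → Class 5.1 (Oxidizer).
Total Class 5.1: (two 2.5 oz packs = 142 g) + (three 1.9 oz packs = 161.88 g) + (three 39 g packs = 117 g) = 420.88 g.
420.88 g ≤ 500 g (cargo aircraft limit, Class 5.1) — within limit.

Yes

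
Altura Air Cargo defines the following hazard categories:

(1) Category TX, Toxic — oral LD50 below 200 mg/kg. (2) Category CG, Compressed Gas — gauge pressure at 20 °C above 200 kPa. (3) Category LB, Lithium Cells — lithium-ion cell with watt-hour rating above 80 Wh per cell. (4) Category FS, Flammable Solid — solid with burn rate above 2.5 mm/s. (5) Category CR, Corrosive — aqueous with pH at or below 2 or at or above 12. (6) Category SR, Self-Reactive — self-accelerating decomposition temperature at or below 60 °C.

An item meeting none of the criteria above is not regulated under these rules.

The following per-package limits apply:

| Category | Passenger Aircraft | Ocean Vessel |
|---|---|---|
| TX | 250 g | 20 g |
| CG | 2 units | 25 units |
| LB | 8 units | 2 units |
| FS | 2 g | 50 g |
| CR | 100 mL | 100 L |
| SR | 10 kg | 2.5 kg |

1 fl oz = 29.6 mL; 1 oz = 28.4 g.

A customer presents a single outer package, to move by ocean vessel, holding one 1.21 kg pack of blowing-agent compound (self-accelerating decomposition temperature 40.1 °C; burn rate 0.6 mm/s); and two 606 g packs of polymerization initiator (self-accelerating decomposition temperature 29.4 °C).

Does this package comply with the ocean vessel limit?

Yes

Blowing-agent compound: self-accelerating decomposition temperature 40.1 °C ≤ 60 °C → Category SR (Self-Reactive).
With self-accelerating decomposition temperature 29.4 °C (≤ 60 °C), the polymerization initiator falls in Category SR.
Category SR net quantity: 1.21 kg + (two 606 g packs = 1.212 kg) = 2.422 kg.
2.422 kg is within the ocean vessel limit of 2.5 kg for Category SR.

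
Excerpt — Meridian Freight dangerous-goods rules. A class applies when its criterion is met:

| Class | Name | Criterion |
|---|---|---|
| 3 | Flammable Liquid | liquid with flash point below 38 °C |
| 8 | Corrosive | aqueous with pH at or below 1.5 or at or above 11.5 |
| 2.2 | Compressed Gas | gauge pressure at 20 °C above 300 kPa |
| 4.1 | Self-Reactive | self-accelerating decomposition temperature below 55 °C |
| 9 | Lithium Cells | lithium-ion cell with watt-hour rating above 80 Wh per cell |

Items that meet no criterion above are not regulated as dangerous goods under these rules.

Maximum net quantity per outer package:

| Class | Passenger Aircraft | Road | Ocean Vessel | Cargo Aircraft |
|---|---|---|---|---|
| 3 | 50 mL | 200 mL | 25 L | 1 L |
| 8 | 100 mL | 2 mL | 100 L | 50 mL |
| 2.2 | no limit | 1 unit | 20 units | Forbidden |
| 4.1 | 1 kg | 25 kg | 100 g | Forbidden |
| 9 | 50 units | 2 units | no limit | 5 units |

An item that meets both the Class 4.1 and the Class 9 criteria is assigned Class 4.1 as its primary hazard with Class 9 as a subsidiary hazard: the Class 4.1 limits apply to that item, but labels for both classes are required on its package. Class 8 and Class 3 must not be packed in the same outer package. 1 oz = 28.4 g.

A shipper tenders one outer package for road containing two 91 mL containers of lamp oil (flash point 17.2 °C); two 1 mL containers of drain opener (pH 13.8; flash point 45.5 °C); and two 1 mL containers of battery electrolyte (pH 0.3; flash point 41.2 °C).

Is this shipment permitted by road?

Flash point 17.2 °C meets the Class 3 criterion (Flammable Liquid), so the lamp oil is Class 3.
Drain opener: pH 13.8 ≥ 11.5 → Class 8 (Corrosive).
pH 0.3 meets the Class 8 criterion (Corrosive), so the battery electrolyte is Class 8.
Class 8 net quantity: (two 1 mL containers = 2 mL) + (two 1 mL containers = 2 mL) = 4 mL.
4 mL exceeds the road limit of 2 mL for Class 8.
Class 3 quantity: two 91 mL containers = 182 mL.
182 mL is within the road limit of 200 mL for Class 3.
Class 8 and Class 3 may not share an outer package.

No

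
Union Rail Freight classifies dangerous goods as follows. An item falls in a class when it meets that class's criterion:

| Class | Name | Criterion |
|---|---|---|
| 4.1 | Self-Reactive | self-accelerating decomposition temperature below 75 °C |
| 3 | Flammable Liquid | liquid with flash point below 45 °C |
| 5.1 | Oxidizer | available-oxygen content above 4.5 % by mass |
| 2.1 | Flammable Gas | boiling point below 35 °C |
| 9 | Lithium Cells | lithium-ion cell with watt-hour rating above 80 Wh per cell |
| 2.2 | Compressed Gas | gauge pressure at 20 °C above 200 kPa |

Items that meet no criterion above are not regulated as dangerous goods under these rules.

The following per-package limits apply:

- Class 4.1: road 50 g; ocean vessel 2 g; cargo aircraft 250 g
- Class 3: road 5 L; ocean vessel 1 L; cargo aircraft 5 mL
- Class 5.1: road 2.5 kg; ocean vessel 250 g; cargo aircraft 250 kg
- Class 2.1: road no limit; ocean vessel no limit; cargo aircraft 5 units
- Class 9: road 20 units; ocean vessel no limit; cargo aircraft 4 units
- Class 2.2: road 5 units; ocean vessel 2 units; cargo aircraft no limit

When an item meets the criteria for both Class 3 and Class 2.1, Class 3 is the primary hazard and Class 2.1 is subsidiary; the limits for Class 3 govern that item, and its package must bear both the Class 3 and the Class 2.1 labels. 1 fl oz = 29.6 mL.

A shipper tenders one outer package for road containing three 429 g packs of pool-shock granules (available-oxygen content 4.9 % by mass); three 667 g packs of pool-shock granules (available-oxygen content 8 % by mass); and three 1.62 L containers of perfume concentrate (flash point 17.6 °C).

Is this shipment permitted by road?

No

The pool-shock granules have available-oxygen content 4.9 % by mass, which is > 4.5 % by mass, so they are Class 5.1 (Oxidizer).
Pool-shock granules: available-oxygen content 8 % by mass > 4.5 % by mass → Class 5.1 (Oxidizer).
With flash point 17.6 °C (< 45 °C), the perfume concentrate falls in Class 3.
Class 5.1 net quantity: (three 429 g packs = 1.287 kg) + (three 667 g packs = 2.001 kg) = 3.288 kg.
3.288 kg > 2.5 kg (road limit, Class 5.1) — over the limit.
Class 3 quantity: three 1.62 L containers = 4.86 L.
That is within the Class 3 road limit of 5 L.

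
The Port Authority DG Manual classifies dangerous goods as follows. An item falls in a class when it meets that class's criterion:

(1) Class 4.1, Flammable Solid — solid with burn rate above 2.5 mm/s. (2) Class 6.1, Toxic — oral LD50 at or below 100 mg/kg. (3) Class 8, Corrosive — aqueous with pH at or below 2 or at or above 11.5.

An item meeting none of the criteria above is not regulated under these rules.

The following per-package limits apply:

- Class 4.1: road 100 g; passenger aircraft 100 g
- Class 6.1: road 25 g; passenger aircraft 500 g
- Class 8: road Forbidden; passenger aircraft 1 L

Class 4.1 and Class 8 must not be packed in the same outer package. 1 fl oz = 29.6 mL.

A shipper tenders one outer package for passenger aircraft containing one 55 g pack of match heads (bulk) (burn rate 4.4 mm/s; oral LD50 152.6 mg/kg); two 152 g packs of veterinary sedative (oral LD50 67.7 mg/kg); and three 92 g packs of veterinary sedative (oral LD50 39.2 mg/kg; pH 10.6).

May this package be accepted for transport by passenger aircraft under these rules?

No

Burn rate 4.4 mm/s meets the Class 4.1 criterion (Flammable Solid), so the match heads (bulk) are Class 4.1.
With oral LD50 67.7 mg/kg (≤ 100 mg/kg), the veterinary sedative falls in Class 6.1.
Veterinary sedative: oral LD50 39.2 mg/kg ≤ 100 mg/kg → Class 6.1 (Toxic).
Total Class 6.1: (two 152 g packs = 304 g) + (three 92 g packs = 276 g) = 580 g.
580 g > 500 g (passenger aircraft limit, Class 6.1) — over the limit.
Class 4.1 quantity: 55 g.
55 g ≤ 100 g (passenger aircraft limit, Class 4.1) — within limit.
The segregation rule (Class 4.1 with Class 8) does not apply to Class 6.1 with Class 4.1.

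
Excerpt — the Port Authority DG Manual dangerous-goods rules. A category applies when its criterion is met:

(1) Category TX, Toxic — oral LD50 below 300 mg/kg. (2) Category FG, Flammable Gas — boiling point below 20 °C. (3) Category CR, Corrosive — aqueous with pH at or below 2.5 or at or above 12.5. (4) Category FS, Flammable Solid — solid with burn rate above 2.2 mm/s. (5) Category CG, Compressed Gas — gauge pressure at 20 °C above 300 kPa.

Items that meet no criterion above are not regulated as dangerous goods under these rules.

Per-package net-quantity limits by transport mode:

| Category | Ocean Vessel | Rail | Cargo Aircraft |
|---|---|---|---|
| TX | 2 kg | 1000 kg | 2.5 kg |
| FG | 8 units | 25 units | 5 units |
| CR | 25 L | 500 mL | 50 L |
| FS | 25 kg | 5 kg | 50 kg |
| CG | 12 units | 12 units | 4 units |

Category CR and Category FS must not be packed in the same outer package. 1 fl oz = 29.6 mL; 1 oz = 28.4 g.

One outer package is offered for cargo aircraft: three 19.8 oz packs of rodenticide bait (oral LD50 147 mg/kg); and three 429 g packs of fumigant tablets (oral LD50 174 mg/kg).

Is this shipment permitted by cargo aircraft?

No

With oral LD50 147 mg/kg (< 300 mg/kg), the rodenticide bait falls in Category TX.
Oral LD50 174 mg/kg meets the Category TX criterion (Toxic), so the fumigant tablets are Category TX.
Total Category TX: (three 19.8 oz packs = 1686.96 g) + (three 429 g packs = 1.287 kg) = 2973.96 g.
2973.96 g exceeds the cargo aircraft limit of 2.5 kg for Category TX.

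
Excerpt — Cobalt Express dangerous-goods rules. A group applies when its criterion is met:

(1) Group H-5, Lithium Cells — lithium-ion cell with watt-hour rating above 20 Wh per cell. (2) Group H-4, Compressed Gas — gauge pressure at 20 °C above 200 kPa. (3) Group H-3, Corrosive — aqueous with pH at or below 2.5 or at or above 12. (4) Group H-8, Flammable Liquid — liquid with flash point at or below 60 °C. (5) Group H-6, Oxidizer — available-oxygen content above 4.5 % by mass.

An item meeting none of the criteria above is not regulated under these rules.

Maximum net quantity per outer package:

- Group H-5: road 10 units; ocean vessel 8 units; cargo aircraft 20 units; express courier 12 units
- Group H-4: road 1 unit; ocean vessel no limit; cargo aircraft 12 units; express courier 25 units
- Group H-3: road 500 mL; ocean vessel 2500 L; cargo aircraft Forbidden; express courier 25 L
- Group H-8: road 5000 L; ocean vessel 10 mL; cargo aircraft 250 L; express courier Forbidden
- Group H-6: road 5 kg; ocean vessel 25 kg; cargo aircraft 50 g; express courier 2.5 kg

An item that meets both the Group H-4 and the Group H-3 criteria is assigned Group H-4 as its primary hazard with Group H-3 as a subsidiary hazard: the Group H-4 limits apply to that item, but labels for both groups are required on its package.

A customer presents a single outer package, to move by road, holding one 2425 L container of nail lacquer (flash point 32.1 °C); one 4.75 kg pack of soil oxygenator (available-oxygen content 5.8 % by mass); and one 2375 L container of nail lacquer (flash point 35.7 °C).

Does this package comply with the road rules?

Yes

Nail lacquer: flash point 32.1 °C ≤ 60 °C → Group H-8 (Flammable Liquid).
With available-oxygen content 5.8 % by mass (> 4.5 % by mass), the soil oxygenator falls in Group H-6.
The nail lacquer has flash point 35.7 °C, which is ≤ 60 °C, so it is Group H-8 (Flammable Liquid).
Group H-8 net quantity: 2425 L + 2375 L = 4800 L.
4800 L ≤ 5000 L (road limit, Group H-8) — within limit.
Group H-6 quantity: 4.75 kg.
4.75 kg ≤ 5 kg (road limit, Group H-6) — within limit.
Every hazard group is within its road limit and no segregation rule is violated.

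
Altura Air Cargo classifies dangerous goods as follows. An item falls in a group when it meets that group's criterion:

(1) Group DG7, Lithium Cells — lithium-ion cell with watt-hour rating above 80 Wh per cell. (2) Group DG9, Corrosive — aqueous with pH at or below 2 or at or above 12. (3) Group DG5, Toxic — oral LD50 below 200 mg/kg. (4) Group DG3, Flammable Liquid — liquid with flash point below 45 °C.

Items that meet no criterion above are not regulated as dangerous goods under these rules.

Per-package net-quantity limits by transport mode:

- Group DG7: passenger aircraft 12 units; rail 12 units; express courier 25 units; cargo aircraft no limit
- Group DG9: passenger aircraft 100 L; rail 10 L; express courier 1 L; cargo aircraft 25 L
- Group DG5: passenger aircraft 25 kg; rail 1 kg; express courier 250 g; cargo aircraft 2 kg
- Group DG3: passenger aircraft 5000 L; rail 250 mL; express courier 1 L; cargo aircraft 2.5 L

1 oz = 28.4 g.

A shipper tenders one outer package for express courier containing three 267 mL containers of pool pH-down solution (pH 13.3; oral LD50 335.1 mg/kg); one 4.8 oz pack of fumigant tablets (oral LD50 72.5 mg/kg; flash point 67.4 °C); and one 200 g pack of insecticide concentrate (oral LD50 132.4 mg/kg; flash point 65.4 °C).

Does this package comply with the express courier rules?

No

The pool pH-down solution has pH 13.3, which is ≥ 12, so it is Group DG9 (Corrosive).
Fumigant tablets: oral LD50 72.5 mg/kg < 200 mg/kg → Group DG5 (Toxic).
Insecticide concentrate: oral LD50 132.4 mg/kg < 200 mg/kg → Group DG5 (Toxic).
Total Group DG5: (one 4.8 oz pack = 136.32 g) + 200 g = 336.32 g.
336.32 g > 250 g (express courier limit, Group DG5) — over the limit.
Group DG9 quantity: three 267 mL containers = 801 mL.
801 mL ≤ 1 L (express courier limit, Group DG9) — within limit.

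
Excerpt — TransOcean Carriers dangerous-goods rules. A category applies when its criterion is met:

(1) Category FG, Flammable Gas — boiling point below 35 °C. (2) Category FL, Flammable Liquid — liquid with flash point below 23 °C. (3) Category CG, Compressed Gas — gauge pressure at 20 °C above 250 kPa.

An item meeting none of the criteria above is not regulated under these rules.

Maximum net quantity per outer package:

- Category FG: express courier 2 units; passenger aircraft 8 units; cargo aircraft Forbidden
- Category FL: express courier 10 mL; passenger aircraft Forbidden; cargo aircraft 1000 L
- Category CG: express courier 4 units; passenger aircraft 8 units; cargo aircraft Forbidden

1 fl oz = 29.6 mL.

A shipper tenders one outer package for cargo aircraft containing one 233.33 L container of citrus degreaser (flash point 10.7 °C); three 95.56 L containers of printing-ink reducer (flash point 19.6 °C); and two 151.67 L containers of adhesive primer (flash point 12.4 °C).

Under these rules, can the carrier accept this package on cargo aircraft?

Citrus degreaser: flash point 10.7 °C < 23 °C → Category FL (Flammable Liquid).
Flash point 19.6 °C meets the Category FL criterion (Flammable Liquid), so the printing-ink reducer is Category FL.
With flash point 12.4 °C (< 23 °C), the adhesive primer falls in Category FL.
Category FL net quantity: 233.33 L + (three 95.56 L containers = 286.68 L) + (two 151.67 L containers = 303.34 L) = 823.35 L.
That is within the Category FL cargo aircraft limit of 1000 L.

Yes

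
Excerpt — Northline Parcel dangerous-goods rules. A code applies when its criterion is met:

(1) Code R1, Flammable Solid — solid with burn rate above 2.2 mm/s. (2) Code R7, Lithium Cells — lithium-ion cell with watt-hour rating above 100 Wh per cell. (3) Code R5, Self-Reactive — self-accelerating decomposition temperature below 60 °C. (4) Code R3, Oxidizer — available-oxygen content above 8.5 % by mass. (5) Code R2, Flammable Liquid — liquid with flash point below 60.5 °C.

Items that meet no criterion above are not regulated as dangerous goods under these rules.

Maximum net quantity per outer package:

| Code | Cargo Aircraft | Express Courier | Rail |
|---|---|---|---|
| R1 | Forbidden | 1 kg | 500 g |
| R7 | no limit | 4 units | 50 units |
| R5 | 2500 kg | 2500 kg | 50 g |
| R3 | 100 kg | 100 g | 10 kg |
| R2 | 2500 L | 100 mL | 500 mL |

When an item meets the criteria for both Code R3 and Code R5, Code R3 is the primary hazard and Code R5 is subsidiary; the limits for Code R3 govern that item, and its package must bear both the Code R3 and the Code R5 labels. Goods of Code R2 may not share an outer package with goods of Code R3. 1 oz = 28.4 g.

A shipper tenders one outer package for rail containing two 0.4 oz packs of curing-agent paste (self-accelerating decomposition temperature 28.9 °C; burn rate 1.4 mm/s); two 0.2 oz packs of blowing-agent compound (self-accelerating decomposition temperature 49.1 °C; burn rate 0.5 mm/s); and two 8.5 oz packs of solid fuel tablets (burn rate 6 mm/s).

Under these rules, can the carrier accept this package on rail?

With self-accelerating decomposition temperature 28.9 °C (< 60 °C), the curing-agent paste falls in Code R5.
Self-accelerating decomposition temperature 49.1 °C meets the Code R5 criterion (Self-Reactive), so the blowing-agent compound is Code R5.
Burn rate 6 mm/s meets the Code R1 criterion (Flammable Solid), so the solid fuel tablets are Code R1.
Code R5 net quantity: (two 0.4 oz packs = 22.72 g) + (two 0.2 oz packs = 11.36 g) = 34.08 g.
34.08 g is within the rail limit of 50 g for Code R5.
Code R1 quantity: two 8.5 oz packs = 482.8 g.
That is within the Code R1 rail limit of 500 g.
The segregation rule (Code R2 with Code R3) does not apply to Code R5 with Code R1.
Every hazard code is within its rail limit and no segregation rule is violated.

Yes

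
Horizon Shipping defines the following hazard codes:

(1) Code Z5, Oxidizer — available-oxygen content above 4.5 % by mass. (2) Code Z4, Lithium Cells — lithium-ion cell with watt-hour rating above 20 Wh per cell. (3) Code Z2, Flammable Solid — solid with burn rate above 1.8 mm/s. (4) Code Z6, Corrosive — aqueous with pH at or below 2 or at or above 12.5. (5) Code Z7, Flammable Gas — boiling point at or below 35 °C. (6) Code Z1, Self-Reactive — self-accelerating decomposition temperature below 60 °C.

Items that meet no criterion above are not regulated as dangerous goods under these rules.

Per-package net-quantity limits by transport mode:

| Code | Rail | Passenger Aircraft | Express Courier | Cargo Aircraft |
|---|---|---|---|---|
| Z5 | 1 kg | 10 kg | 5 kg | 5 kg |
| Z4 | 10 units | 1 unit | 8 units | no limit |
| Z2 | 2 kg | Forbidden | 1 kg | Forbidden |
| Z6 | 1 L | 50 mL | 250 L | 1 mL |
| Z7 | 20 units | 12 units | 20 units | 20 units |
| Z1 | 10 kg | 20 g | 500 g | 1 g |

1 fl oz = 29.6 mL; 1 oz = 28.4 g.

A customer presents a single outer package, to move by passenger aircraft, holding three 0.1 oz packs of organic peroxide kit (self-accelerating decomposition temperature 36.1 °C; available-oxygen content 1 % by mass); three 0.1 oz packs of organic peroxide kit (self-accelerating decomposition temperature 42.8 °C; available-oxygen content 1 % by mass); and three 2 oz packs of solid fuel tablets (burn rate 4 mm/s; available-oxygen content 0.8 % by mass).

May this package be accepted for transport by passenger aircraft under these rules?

No

The organic peroxide kit has self-accelerating decomposition temperature 36.1 °C, which is < 60 °C, so it is Code Z1 (Self-Reactive).
Organic peroxide kit: self-accelerating decomposition temperature 42.8 °C < 60 °C → Code Z1 (Self-Reactive).
With burn rate 4 mm/s (> 1.8 mm/s), the solid fuel tablets fall in Code Z2.
Code Z2 quantity: three 2 oz packs = 170.4 g.
By passenger aircraft, Code Z2 is Forbidden regardless of quantity.
Code Z1 net quantity: (three 0.1 oz packs = 8.52 g) + (three 0.1 oz packs = 8.52 g) = 17.04 g.
17.04 g ≤ 20 g (passenger aircraft limit, Code Z1) — within limit.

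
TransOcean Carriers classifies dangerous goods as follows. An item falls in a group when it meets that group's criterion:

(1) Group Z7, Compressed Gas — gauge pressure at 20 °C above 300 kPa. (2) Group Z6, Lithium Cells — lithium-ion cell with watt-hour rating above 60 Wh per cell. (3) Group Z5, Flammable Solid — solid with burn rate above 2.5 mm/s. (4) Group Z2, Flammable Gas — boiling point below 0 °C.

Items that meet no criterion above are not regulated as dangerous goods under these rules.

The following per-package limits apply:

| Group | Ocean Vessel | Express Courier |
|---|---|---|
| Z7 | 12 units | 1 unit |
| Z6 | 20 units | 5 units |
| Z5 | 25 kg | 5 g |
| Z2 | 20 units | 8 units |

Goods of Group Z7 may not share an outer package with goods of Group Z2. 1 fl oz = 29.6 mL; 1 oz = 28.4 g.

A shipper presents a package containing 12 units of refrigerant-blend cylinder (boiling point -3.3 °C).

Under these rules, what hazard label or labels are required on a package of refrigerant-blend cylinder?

Group Z2

Boiling point -3.3 °C meets the Group Z2 criterion (Flammable Gas), so the refrigerant-blend cylinder is Group Z2.
Only the Group Z2 label is required.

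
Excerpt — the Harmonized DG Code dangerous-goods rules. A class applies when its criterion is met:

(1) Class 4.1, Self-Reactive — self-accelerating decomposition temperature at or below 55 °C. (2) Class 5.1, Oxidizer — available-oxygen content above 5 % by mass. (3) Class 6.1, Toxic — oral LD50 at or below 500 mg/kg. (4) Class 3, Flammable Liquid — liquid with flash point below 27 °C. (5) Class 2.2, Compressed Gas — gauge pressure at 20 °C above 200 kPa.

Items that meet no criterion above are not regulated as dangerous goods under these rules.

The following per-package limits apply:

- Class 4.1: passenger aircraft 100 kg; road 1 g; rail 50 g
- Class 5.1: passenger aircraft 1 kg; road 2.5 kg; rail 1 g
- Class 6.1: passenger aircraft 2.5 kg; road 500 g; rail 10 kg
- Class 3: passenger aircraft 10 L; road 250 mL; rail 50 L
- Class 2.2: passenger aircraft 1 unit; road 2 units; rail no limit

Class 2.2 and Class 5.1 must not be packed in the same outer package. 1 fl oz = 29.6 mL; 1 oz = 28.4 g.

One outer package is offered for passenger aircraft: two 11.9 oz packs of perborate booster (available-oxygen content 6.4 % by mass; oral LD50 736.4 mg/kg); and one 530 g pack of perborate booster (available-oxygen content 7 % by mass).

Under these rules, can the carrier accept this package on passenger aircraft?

Perborate booster: available-oxygen content 6.4 % by mass > 5 % by mass → Class 5.1 (Oxidizer).
Perborate booster: available-oxygen content 7 % by mass > 5 % by mass → Class 5.1 (Oxidizer).
Class 5.1 net quantity: (two 11.9 oz packs = 675.92 g) + 530 g = 1205.92 g.
1205.92 g exceeds the passenger aircraft limit of 1 kg for Class 5.1.

No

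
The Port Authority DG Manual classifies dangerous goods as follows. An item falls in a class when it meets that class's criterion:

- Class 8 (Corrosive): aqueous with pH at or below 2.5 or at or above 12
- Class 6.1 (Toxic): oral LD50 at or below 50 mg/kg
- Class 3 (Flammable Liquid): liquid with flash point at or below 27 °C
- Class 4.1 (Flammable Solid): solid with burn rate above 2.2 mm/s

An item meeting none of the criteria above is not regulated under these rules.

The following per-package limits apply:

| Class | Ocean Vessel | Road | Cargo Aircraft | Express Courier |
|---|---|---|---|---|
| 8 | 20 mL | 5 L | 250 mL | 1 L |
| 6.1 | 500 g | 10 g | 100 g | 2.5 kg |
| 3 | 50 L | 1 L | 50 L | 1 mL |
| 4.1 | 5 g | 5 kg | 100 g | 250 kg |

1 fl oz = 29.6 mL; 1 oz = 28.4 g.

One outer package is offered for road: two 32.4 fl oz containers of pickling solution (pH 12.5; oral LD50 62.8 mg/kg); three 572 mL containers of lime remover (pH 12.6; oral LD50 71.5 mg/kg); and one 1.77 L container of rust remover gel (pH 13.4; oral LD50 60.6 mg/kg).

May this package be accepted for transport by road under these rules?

No

With pH 12.5 (≥ 12), the pickling solution falls in Class 8.
pH 12.6 meets the Class 8 criterion (Corrosive), so the lime remover is Class 8.
pH 13.4 meets the Class 8 criterion (Corrosive), so the rust remover gel is Class 8.
Class 8 net quantity: (two 32.4 fl oz containers = 1918.08 mL) + (three 572 mL containers = 1.716 L) + 1.77 L = 5404.08 mL.
5404.08 mL exceeds the road limit of 5 L for Class 8.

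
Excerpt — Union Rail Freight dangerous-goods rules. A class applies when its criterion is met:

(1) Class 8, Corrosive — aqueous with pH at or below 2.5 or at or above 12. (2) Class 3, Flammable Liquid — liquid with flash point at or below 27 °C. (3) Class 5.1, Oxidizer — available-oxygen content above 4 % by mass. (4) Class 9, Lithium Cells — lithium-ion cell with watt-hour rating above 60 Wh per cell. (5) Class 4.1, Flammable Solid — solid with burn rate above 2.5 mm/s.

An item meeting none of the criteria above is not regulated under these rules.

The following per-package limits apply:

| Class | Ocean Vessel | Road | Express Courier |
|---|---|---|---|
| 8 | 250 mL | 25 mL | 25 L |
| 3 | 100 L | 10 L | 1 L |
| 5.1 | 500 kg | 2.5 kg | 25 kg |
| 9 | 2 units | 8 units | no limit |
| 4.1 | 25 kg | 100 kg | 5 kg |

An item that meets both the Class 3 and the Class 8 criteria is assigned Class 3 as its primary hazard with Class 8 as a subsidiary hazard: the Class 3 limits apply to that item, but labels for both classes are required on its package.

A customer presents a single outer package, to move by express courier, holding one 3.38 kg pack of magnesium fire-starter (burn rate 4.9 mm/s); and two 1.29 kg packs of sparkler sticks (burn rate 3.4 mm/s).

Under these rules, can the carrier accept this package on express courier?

Magnesium fire-starter: burn rate 4.9 mm/s > 2.5 mm/s → Class 4.1 (Flammable Solid).
The sparkler sticks have burn rate 3.4 mm/s, which is > 2.5 mm/s, so they are Class 4.1 (Flammable Solid).
Class 4.1 net quantity: 3.38 kg + (two 1.29 kg packs = 2.58 kg) = 5.96 kg.
5.96 kg > 5 kg (express courier limit, Class 4.1) — over the limit.

No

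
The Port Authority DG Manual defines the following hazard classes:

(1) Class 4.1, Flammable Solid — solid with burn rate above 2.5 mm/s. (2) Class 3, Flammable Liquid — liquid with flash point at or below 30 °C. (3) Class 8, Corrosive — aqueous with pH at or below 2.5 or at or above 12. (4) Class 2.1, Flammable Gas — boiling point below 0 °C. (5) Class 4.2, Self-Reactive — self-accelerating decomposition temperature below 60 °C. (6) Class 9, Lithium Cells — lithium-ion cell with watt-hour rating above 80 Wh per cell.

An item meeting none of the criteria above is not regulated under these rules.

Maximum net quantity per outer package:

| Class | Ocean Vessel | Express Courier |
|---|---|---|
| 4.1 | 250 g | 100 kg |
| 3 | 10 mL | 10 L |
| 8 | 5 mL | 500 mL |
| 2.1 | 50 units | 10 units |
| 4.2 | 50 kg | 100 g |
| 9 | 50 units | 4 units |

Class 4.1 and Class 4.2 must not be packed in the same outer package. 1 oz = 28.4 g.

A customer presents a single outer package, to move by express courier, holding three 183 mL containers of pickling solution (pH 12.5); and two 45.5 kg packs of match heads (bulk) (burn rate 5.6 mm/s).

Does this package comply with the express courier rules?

No

Pickling solution: pH 12.5 ≥ 12 → Class 8 (Corrosive).
The match heads (bulk) have burn rate 5.6 mm/s, which is > 2.5 mm/s, so they are Class 4.1 (Flammable Solid).
Class 8 quantity: three 183 mL containers = 549 mL.
549 mL > 500 mL (express courier limit, Class 8) — over the limit.
Class 4.1 quantity: two 45.5 kg packs = 91 kg.
That is within the Class 4.1 express courier limit of 100 kg.
The segregation rule (Class 4.1 with Class 4.2) does not apply to Class 8 with Class 4.1.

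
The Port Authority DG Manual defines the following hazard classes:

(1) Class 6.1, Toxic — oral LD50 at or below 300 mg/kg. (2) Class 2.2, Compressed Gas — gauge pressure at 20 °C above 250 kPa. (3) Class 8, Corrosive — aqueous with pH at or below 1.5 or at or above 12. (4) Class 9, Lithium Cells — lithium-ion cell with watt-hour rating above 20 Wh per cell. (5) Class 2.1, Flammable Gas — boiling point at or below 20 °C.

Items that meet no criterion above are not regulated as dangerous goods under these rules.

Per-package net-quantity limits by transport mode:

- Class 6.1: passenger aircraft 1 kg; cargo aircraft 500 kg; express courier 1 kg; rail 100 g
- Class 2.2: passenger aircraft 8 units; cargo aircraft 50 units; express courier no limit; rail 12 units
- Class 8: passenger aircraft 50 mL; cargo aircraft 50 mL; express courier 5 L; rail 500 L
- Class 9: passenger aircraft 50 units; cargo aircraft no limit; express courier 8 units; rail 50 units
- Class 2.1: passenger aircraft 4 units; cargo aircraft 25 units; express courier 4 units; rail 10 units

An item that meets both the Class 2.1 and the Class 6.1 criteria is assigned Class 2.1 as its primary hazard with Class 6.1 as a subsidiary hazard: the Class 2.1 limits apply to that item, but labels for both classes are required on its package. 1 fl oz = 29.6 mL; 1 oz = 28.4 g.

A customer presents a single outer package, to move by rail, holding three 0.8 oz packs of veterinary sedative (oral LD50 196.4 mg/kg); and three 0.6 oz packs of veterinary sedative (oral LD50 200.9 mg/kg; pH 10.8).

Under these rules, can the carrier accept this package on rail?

With oral LD50 196.4 mg/kg (≤ 300 mg/kg), the veterinary sedative falls in Class 6.1.
Oral LD50 200.9 mg/kg meets the Class 6.1 criterion (Toxic), so the veterinary sedative is Class 6.1.
Class 6.1 net quantity: (three 0.8 oz packs = 68.16 g) + (three 0.6 oz packs = 51.12 g) = 119.28 g.
119.28 g exceeds the rail limit of 100 g for Class 6.1.

No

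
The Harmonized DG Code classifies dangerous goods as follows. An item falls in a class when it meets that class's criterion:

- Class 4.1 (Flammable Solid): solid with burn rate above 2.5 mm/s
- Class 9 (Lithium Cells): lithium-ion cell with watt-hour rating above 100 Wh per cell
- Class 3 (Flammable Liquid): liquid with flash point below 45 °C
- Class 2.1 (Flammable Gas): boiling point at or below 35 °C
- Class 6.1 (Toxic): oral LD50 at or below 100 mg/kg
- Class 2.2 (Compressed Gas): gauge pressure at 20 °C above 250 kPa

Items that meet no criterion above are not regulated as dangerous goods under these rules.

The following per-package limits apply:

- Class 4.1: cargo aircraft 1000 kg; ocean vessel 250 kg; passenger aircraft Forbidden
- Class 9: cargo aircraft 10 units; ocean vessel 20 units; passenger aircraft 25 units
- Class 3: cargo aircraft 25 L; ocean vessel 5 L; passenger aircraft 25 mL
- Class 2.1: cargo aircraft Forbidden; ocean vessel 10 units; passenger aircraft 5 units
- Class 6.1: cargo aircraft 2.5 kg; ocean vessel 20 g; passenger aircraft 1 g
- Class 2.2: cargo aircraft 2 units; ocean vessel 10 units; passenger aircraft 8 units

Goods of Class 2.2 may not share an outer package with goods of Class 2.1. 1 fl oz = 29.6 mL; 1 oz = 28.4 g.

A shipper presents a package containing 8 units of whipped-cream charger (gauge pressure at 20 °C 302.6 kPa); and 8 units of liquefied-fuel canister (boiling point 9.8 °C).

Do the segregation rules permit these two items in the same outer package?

No

The whipped-cream charger has gauge pressure at 20 °C 302.6 kPa, which is > 250 kPa, so it is Class 2.2 (Compressed Gas).
Boiling point 9.8 °C meets the Class 2.1 criterion (Flammable Gas), so the liquefied-fuel canister is Class 2.1.
Class 2.2 and Class 2.1 may not share an outer package.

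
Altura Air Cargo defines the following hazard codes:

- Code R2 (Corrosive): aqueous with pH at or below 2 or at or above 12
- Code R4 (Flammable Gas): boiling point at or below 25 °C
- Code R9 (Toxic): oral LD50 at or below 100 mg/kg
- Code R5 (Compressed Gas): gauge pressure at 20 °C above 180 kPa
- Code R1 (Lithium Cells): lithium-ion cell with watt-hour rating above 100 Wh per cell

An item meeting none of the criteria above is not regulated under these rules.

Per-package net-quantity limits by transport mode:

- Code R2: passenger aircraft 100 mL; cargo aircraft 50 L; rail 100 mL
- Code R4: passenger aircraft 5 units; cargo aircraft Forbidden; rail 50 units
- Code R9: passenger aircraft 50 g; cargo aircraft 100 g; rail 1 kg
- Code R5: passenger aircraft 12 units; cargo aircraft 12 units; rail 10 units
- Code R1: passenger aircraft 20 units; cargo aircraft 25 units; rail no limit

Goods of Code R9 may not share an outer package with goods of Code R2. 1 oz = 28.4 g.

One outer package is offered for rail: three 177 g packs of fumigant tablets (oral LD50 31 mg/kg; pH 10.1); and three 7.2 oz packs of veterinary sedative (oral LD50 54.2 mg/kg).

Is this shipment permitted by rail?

With oral LD50 31 mg/kg (≤ 100 mg/kg), the fumigant tablets fall in Code R9.
Oral LD50 54.2 mg/kg meets the Code R9 criterion (Toxic), so the veterinary sedative is Code R9.
Total Code R9: (three 177 g packs = 531 g) + (three 7.2 oz packs = 613.44 g) = 1144.44 g.
1144.44 g exceeds the rail limit of 1 kg for Code R9.

No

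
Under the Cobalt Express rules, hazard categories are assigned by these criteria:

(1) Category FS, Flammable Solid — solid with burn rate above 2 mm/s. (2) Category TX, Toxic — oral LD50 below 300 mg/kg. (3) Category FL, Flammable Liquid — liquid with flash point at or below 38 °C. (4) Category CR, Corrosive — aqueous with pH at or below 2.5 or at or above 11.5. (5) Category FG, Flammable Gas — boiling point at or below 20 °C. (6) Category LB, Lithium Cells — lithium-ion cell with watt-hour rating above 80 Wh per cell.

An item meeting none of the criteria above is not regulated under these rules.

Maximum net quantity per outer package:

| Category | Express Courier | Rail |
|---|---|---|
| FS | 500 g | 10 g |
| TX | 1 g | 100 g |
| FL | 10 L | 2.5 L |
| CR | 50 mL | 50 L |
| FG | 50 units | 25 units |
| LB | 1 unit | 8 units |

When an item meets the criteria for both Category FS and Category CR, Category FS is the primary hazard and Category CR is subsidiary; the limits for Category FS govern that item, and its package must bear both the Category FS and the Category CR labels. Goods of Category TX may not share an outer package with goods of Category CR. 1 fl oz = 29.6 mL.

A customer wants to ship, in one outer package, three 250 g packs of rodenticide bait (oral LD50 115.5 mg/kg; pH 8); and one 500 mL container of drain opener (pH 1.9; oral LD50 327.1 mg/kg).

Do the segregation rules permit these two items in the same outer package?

No

With oral LD50 115.5 mg/kg (< 300 mg/kg), the rodenticide bait falls in Category TX.
pH 1.9 meets the Category CR criterion (Corrosive), so the drain opener is Category CR.
Category TX and Category CR may not share an outer package.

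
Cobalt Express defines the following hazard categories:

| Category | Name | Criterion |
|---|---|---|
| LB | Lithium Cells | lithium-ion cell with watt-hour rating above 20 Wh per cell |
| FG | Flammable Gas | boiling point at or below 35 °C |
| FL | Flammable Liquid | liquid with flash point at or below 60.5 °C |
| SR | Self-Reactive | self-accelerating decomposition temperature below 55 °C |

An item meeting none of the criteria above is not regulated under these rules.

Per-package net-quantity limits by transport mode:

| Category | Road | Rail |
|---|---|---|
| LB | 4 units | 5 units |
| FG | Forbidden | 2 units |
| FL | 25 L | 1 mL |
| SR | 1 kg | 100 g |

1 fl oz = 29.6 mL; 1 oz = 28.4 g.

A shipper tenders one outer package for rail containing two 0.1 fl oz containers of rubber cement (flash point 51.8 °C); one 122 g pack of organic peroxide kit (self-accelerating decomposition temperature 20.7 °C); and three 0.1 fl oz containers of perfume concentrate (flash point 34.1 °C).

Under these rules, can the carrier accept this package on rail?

The rubber cement has flash point 51.8 °C, which is ≤ 60.5 °C, so it is Category FL (Flammable Liquid).
Self-accelerating decomposition temperature 20.7 °C meets the Category SR criterion (Self-Reactive), so the organic peroxide kit is Category SR.
With flash point 34.1 °C (≤ 60.5 °C), the perfume concentrate falls in Category FL.
Category FL net quantity: (two 0.1 fl oz containers = 5.92 mL) + (three 0.1 fl oz containers = 8.88 mL) = 14.8 mL.
14.8 mL > 1 mL (rail limit, Category FL) — over the limit.
Category SR quantity: 122 g.
122 g > 100 g (rail limit, Category SR) — over the limit.

No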